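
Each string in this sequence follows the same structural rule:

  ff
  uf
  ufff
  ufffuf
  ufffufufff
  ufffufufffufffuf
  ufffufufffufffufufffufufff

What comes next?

ufffufufffufffufufffufufffufffufufffufffuf

Each term (from the third on) is the previous term followed by the one before it: term 3 = uf·ff = ufff.
The next term joins ufffufufffufffufufffufufff and ufffufufffufffuf.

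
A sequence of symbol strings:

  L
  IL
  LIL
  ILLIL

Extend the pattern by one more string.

From term 3 onward, concatenate the second-to-last term with the last: L·IL = LIL, IL·LIL = ILLIL, …
The next term joins LIL and ILLIL.

LILILLIL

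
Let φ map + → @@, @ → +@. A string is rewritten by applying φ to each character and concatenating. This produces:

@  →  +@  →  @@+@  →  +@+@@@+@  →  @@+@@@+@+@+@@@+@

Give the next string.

Applying the rule to each of the 16 symbols of @@+@@@+@+@+@@@+@ gives the pieces +@ +@ @@ +@ +@ +@ @@ +@ @@ +@ @@ +@ +@ +@ @@ +@, which concatenate to the answer.

+@+@@@+@+@+@@@+@@@+@@@+@+@+@@@+@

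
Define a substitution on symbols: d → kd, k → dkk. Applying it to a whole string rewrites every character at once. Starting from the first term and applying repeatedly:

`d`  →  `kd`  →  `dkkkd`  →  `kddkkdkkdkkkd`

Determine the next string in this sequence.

dkkkdkddkkdkkkddkkdkkkddkkdkkdkkkd

Replace each of the 13 characters of kddkkdkkdkkkd in place — dkk kd kd dkk dkk kd dkk dkk kd dkk dkk dkk kd — and concatenate.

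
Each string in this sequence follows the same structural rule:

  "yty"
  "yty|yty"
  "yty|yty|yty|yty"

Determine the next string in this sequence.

yty|yty|yty|yty|yty|yty|yty|yty

s(k+1) = s(k)·|·s(k) — each term doubles the last with '|' between the halves.
One more doubling of yty|yty|yty|yty gives the answer.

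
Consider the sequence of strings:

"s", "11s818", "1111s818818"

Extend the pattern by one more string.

Each term wraps the previous one in 11 on the left and 818 on the right.
Applying this once more to 1111s818818:

111111s818818818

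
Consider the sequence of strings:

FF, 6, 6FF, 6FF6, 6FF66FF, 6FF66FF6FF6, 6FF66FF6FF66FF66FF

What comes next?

6FF66FF6FF66FF66FF6FF66FF6FF6

This is a Fibonacci-style word recurrence s(k) = s(k−1)·s(k−2): e.g. 6·FF = 6FF.
The next term joins 6FF66FF6FF66FF66FF and 6FF66FF6FF6.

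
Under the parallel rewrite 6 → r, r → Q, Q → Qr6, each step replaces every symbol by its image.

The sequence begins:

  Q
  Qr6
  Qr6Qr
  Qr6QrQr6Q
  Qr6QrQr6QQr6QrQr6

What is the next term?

Qr6QrQr6QQr6QrQr6Qr6QrQr6QQr6Qr

Applying the rule to each of the 17 symbols of Qr6QrQr6QQr6QrQr6 gives the pieces Qr6 Q r Qr6 Q Qr6 Q r Qr6 Qr6 Q r Qr6 Q Qr6 Q r, which concatenate to the answer.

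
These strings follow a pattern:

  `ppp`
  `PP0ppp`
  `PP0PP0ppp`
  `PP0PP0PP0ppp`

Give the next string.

Every step adds PP0 at the front: s(k+1) = PP0·s(k).
One more step from PP0PP0PP0ppp gives the answer.

PP0PP0PP0PP0ppp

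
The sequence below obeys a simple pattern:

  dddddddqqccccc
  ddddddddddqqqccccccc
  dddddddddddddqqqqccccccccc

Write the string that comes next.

The n-th term is 3n+1 d's then n q's then 2n+1 c's, where the shown terms are n = 2, 3, 4.
For the next term, n = 5, so the run lengths are 16, 5, 11.

ddddddddddddddddqqqqqccccccccccc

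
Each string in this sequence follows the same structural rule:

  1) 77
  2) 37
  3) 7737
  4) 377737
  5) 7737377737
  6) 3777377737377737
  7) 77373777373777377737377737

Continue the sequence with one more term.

From term 3 onward, concatenate the second-to-last term with the last: 77·37 = 7737, 37·7737 = 377737, …
Continuing: 3777377737377737 · 77373777373777377737377737 gives term 8.

377737773737773777373777373777377737377737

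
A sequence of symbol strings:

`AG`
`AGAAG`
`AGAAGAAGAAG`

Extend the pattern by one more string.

s(k+1) = s(k)·A·s(k) — each term doubles the last with 'A' between the halves.
So the next term is two copies of AGAAGAAGAAG with 'A' between the halves.

AGAAGAAGAAGAAGAAGAAGAAG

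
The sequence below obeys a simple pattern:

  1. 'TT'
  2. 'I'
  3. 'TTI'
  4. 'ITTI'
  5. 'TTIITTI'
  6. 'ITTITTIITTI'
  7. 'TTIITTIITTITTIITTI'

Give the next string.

ITTITTIITTITTIITTIITTITTIITTI

This is a Fibonacci-style word recurrence s(k) = s(k−2)·s(k−1): e.g. TT·I = TTI.
The next term joins ITTITTIITTI and TTIITTIITTITTIITTI.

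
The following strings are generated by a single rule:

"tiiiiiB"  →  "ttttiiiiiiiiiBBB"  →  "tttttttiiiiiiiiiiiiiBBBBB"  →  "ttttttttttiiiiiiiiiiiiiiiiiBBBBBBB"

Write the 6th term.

ttttttttttttttttiiiiiiiiiiiiiiiiiiiiiiiiiBBBBBBBBBBB

Reading off run lengths: t runs 1, 4, 7, 10; i runs 5, 9, 13, 17; B runs 1, 3, 5, 7 — each is linear in n (n = 1, 2, …).
For term 6, n = 6, so the run lengths are 16, 25, 11.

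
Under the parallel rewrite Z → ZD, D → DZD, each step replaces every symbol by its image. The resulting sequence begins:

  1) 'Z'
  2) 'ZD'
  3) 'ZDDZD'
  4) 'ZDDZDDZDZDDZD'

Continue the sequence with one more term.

Applying the rule to each of the 13 symbols of ZDDZDDZDZDDZD gives the pieces ZD DZD DZD ZD DZD DZD ZD DZD ZD DZD DZD ZD DZD, which concatenate to the answer.

ZDDZDDZDZDDZDDZDZDDZDZDDZDDZDZDDZD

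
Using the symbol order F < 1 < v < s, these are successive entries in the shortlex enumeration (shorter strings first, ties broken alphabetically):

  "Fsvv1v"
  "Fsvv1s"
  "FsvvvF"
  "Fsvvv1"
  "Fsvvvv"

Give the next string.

Treat Fsvvvv as a base-4 numeral over the given alphabet and add one, carrying through any trailing s's.

Fsvvvs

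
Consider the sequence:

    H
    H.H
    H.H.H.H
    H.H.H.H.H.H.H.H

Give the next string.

Every step duplicates the string with '.' between the halves.
Doubling H.H.H.H.H.H.H.H with '.' between the halves:

H.H.H.H.H.H.H.H.H.H.H.H.H.H.H.H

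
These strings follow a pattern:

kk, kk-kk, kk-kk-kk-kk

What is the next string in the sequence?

s(k+1) = s(k)·-·s(k) — each term doubles the last with '-' between the halves.
So the next term is two copies of kk-kk-kk-kk with '-' between the halves.

kk-kk-kk-kk-kk-kk-kk-kk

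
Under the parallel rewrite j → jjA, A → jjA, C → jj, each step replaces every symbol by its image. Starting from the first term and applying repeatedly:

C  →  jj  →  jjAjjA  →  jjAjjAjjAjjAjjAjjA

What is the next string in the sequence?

jjAjjAjjAjjAjjAjjAjjAjjAjjAjjAjjAjjAjjAjjAjjAjjAjjAjjA

φ(jjAjjAjjAjjAjjAjjA) expands symbol-by-symbol to jjA jjA jjA jjA jjA jjA jjA jjA jjA jjA jjA jjA jjA jjA jjA jjA jjA jjA; joining the 18 pieces gives the next term.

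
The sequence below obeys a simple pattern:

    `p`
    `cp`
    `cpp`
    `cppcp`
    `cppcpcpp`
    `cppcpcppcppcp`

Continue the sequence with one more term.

cppcpcppcppcpcppcpcpp

From term 3 onward, concatenate the last term with the second-to-last: cp·p = cpp, cpp·cp = cppcp, …
Continuing: cppcpcppcppcp · cppcpcpp gives term 7.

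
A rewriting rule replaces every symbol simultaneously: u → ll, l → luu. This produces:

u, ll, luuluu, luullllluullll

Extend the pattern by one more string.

φ(luullllluullll) expands symbol-by-symbol to luu ll ll luu luu luu luu luu ll ll luu luu luu luu; joining the 14 pieces gives the next term.

luullllluuluuluuluuluullllluuluuluuluu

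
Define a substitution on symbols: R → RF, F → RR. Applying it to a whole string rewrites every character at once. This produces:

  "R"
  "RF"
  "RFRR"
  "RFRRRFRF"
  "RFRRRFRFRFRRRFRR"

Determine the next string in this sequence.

RFRRRFRFRFRRRFRRRFRRRFRFRFRRRFRF

Applying the rule to each of the 16 symbols of RFRRRFRFRFRRRFRR gives the pieces RF RR RF RF RF RR RF RR RF RR RF RF RF RR RF RF, which concatenate to the answer.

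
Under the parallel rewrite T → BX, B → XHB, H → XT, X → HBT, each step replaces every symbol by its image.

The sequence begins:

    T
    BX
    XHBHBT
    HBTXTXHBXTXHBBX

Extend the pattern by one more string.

Rewriting the 15 symbols of HBTXTXHBXTXHBBX one by one yields XT XHB BX HBT BX HBT XT XHB HBT BX HBT XT XHB XHB HBT; concatenated:

XTXHBBXHBTBXHBTXTXHBHBTBXHBTXTXHBXHBHBT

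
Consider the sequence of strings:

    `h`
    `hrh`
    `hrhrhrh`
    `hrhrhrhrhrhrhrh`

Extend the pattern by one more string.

Every step duplicates the string with 'r' between the halves.
So the next term is two copies of hrhrhrhrhrhrhrh with 'r' between the halves.

hrhrhrhrhrhrhrhrhrhrhrhrhrhrhrh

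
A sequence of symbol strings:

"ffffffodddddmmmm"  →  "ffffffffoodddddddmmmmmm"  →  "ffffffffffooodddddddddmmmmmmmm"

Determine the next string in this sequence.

ffffffffffffoooodddddddddddmmmmmmmmmm

Term n consists of 2n+2 f's, followed by n-1 o's, followed by 2n+1 d's, followed by 2n m's, where the shown terms are n = 2, 3, 4.
At n = 5 the blocks have lengths 12, 4, 11, 10.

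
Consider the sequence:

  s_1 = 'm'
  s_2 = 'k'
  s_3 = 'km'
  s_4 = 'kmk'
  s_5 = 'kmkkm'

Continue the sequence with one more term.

From term 3 onward, concatenate the last term with the second-to-last: k·m = km, km·k = kmk, …
The next term joins kmkkm and kmk.

kmkkmkmk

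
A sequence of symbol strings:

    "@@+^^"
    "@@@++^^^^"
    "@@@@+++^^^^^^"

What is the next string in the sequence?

Term n consists of n+1 @'s, followed by n +'s, followed by 2n ^'s (n = 1, 2, …).
Setting n = 4 gives 5, 4, 8 characters in each block.

@@@@@++++^^^^^^^^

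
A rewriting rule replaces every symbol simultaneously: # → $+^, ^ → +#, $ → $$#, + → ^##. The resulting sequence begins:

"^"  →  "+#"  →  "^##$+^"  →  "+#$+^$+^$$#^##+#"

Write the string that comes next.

^##$+^$$#^##+#$$#^##+#$$#$$#$+^+#$+^$+^^##$+^

Replace each of the 16 characters of +#$+^$+^$$#^##+# in place — ^## $+^ $$# ^## +# $$# ^## +# $$# $$# $+^ +# $+^ $+^ ^## $+^ — and concatenate.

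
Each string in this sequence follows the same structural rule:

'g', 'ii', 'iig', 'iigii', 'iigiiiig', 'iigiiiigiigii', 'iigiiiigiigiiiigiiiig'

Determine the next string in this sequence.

iigiiiigiigiiiigiiiigiigiiiigiigii

From term 3 onward, concatenate the last term with the second-to-last: ii·g = iig, iig·ii = iigii, …
So term 8 is iigiiiigiigiiiigiiiig·iigiiiigiigii.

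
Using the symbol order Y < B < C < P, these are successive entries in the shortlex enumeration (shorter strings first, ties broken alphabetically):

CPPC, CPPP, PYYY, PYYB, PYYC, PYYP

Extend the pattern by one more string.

PYBY

The successor of PYYP increments the rightmost position that isn't already P and resets every position after it to Y.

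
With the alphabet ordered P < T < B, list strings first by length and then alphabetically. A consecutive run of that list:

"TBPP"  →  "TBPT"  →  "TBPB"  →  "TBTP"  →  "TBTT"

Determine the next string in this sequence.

TBTB

Treat TBTT as a base-3 numeral over the given alphabet and add one, carrying through any trailing B's.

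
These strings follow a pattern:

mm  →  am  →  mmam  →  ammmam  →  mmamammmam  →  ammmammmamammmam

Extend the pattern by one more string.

mmamammmamammmammmamammmam

This is a Fibonacci-style word recurrence s(k) = s(k−2)·s(k−1): e.g. mm·am = mmam.
So term 7 is mmamammmam·ammmammmamammmam.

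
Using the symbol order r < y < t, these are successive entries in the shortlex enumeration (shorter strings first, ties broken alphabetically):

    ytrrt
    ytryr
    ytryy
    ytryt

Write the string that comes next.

ytrtr

Treat ytryt as a base-3 numeral over the given alphabet and add one, carrying through any trailing t's.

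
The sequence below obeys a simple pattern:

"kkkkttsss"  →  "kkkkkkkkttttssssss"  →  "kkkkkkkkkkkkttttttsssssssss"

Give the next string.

kkkkkkkkkkkkkkkkttttttttssssssssssss

Term n consists of 4n k's, followed by 2n t's, followed by 3n s's (n = 1, 2, …).
Setting n = 4 gives 16, 8, 12 characters in each block.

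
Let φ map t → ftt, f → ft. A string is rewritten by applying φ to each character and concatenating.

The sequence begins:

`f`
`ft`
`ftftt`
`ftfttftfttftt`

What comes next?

ftfttftfttfttftfttftfttfttftfttftt

φ(ftfttftfttftt) expands symbol-by-symbol to ft ftt ft ftt ftt ft ftt ft ftt ftt ft ftt ftt; joining the 13 pieces gives the next term.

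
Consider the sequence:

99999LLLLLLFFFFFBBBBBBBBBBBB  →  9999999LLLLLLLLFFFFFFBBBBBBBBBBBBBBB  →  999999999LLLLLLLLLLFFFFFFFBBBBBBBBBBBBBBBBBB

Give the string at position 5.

The n-th term is 2n-1 9's then 2n L's then n+2 F's then 3n+3 B's, where the shown terms are n = 3, 4, 5.
Setting n = 7 gives 13, 14, 9, 24 characters in each block.

9999999999999LLLLLLLLLLLLLLFFFFFFFFFBBBBBBBBBBBBBBBBBBBBBBBB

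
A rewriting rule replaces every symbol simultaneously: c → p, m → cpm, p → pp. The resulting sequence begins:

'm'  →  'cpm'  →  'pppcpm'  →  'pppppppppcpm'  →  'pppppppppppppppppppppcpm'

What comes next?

pppppppppppppppppppppppppppppppppppppppppppppcpm

Replace each of the 24 characters of pppppppppppppppppppppcpm in place — pp pp pp pp pp pp pp pp pp pp pp pp pp pp pp pp pp pp pp pp pp p pp cpm — and concatenate.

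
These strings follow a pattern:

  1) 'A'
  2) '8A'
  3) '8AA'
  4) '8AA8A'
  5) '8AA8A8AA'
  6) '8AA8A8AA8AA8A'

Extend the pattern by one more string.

This is a Fibonacci-style word recurrence s(k) = s(k−1)·s(k−2): e.g. 8A·A = 8AA.
So term 7 is 8AA8A8AA8AA8A·8AA8A8AA.

8AA8A8AA8AA8A8AA8A8AA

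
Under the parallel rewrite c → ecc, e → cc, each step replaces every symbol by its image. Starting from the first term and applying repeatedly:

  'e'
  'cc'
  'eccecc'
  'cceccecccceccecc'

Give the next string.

eccecccceccecccceccecceccecccceccecccceccecc

Replace each of the 16 characters of cceccecccceccecc in place — ecc ecc cc ecc ecc cc ecc ecc ecc ecc cc ecc ecc cc ecc ecc — and concatenate.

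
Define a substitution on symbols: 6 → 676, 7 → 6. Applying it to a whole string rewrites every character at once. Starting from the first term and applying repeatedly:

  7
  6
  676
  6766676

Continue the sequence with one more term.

Apply φ to 6766676 symbol by symbol: 6→676, 7→6, 6→676, 6→676, 6→676, 7→6, 6→676; joined: 676 6 676 676 676 6 676.

67666766766766676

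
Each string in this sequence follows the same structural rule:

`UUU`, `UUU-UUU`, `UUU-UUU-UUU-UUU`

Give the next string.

UUU-UUU-UUU-UUU-UUU-UUU-UUU-UUU

Each string is two copies of the previous one joined by '-'.
One more doubling of UUU-UUU-UUU-UUU gives the answer.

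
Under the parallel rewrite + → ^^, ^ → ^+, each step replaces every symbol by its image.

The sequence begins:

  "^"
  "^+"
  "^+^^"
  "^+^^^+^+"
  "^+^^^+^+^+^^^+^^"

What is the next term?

^+^^^+^+^+^^^+^^^+^^^+^+^+^^^+^+

Replace each of the 16 characters of ^+^^^+^+^+^^^+^^ in place — ^+ ^^ ^+ ^+ ^+ ^^ ^+ ^^ ^+ ^^ ^+ ^+ ^+ ^^ ^+ ^+ — and concatenate.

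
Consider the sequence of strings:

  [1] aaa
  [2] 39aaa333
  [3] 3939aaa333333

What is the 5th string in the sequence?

Every step adds 39 to the front and 333 to the end of the previous string.
From 3939aaa333333, 2 further steps: 3939aaa333333 → 393939aaa333333333 → (answer).

39393939aaa333333333333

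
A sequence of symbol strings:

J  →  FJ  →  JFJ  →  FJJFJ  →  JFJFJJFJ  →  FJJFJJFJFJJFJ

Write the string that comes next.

JFJFJJFJFJJFJJFJFJJFJ

From term 3 onward, concatenate the second-to-last term with the last: J·FJ = JFJ, FJ·JFJ = FJJFJ, …
So term 7 is JFJFJJFJ·FJJFJJFJFJJFJ.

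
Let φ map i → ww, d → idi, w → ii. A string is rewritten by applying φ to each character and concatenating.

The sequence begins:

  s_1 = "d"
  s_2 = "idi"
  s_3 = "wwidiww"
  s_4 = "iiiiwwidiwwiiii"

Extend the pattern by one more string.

wwwwwwwwiiiiwwidiwwiiiiwwwwwwww

Replace each of the 15 characters of iiiiwwidiwwiiii in place — ww ww ww ww ii ii ww idi ww ii ii ww ww ww ww — and concatenate.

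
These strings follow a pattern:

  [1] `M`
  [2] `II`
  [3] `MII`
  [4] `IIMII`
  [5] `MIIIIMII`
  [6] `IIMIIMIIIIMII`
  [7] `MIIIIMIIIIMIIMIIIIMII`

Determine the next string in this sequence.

From term 3 onward, concatenate the second-to-last term with the last: M·II = MII, II·MII = IIMII, …
So term 8 is IIMIIMIIIIMII·MIIIIMIIIIMIIMIIIIMII.

IIMIIMIIIIMIIMIIIIMIIIIMIIMIIIIMII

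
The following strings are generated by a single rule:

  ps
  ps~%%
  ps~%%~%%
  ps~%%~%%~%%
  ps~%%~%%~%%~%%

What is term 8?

The strings grow by a fixed suffix ~%% each time.
From ps~%%~%%~%%~%%, 3 further steps: ps~%%~%%~%%~%% → ps~%%~%%~%%~%%~%% → ps~%%~%%~%%~%%~%%~%% → (answer).

ps~%%~%%~%%~%%~%%~%%~%%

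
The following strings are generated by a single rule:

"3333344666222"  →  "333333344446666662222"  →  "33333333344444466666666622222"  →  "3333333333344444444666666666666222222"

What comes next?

Reading off run lengths: 3 runs 5, 7, 9, 11; 4 runs 2, 4, 6, 8; 6 runs 3, 6, 9, 12; 2 runs 3, 4, 5, 6 — each is linear in n (n = 1, 2, …).
Setting n = 5 gives 13, 10, 15, 7 characters in each block.

333333333333344444444446666666666666662222222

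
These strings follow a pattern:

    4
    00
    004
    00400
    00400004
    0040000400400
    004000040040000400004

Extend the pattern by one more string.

From term 3 onward, concatenate the last term with the second-to-last: 00·4 = 004, 004·00 = 00400, …
The next term joins 004000040040000400004 and 0040000400400.

0040000400400004000040040000400400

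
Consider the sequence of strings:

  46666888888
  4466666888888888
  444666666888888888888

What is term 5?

4444466666666888888888888888888

Term n consists of n-1 4's, followed by n+2 6's, followed by 3n 8's, where the shown terms are n = 2, 3, 4.
At n = 6 the blocks have lengths 5, 8, 18.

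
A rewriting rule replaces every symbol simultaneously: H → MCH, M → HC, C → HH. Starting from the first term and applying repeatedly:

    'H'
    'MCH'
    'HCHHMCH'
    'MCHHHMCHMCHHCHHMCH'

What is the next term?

Applying the rule to each of the 18 symbols of MCHHHMCHMCHHCHHMCH gives the pieces HC HH MCH MCH MCH HC HH MCH HC HH MCH MCH HH MCH MCH HC HH MCH, which concatenate to the answer.

HCHHMCHMCHMCHHCHHMCHHCHHMCHMCHHHMCHMCHHCHHMCH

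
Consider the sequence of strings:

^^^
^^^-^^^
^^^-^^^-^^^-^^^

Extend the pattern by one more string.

^^^-^^^-^^^-^^^-^^^-^^^-^^^-^^^

Every step duplicates the string with '-' between the halves.
So the next term is two copies of ^^^-^^^-^^^-^^^ with '-' between the halves.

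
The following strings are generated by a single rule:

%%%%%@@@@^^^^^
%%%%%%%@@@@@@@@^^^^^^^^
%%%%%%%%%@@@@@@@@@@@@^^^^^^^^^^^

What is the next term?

%%%%%%%%%%%@@@@@@@@@@@@@@@@^^^^^^^^^^^^^^

The n-th term is 2n+3 %'s then 4n @'s then 3n+2 ^'s (n = 1, 2, …).
Setting n = 4 gives 11, 16, 14 characters in each block.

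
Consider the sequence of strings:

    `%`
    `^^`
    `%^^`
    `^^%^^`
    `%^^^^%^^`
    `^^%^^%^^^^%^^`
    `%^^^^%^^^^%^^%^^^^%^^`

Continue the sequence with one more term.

^^%^^%^^^^%^^%^^^^%^^^^%^^%^^^^%^^

This is a Fibonacci-style word recurrence s(k) = s(k−2)·s(k−1): e.g. %·^^ = %^^.
So term 8 is ^^%^^%^^^^%^^·%^^^^%^^^^%^^%^^^^%^^.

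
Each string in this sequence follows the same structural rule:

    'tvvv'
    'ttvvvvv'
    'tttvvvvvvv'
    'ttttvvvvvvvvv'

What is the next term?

tttttvvvvvvvvvvv

Term n consists of n t's, followed by 2n+1 v's (n = 1, 2, …).
For the next term, n = 5, so the run lengths are 5, 11.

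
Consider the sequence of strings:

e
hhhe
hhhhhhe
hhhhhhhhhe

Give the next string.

The strings grow by a fixed prefix hhh each time.
Applying this once more to hhhhhhhhhe:

hhhhhhhhhhhhe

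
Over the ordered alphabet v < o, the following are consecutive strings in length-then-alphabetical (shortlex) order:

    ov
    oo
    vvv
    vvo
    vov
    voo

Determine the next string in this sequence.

The successor of voo increments the rightmost position that isn't already o and resets every position after it to v.

ovv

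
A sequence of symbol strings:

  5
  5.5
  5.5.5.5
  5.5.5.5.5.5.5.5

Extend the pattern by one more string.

Every step duplicates the string with '.' between the halves.
So the next term is two copies of 5.5.5.5.5.5.5.5 with '.' between the halves.

5.5.5.5.5.5.5.5.5.5.5.5.5.5.5.5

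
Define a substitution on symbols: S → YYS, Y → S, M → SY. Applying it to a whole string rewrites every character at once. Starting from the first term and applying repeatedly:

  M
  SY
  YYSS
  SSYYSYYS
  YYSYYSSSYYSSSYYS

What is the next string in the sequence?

SSYYSSSYYSYYSYYSSSYYSYYSYYSSSYYS

Replace each of the 16 characters of YYSYYSSSYYSSSYYS in place — S S YYS S S YYS YYS YYS S S YYS YYS YYS S S YYS — and concatenate.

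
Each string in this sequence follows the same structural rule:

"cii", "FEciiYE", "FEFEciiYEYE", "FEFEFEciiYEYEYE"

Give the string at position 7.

FEFEFEFEFEFEciiYEYEYEYEYEYE

Every step adds FE to the front and YE to the end of the previous string.
From FEFEFEciiYEYEYE, 3 further steps: FEFEFEciiYEYEYE → FEFEFEFEciiYEYEYEYE → FEFEFEFEFEciiYEYEYEYEYE → (answer).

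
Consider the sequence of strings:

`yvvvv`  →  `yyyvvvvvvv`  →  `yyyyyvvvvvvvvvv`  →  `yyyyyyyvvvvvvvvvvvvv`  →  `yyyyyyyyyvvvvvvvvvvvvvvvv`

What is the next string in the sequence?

Term n consists of 2n-1 y's, followed by 3n+1 v's (n = 1, 2, …).
Setting n = 6 gives 11, 19 characters in each block.

yyyyyyyyyyyvvvvvvvvvvvvvvvvvvv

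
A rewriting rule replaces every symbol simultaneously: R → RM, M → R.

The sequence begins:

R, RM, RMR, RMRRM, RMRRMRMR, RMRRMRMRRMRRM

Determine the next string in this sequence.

RMRRMRMRRMRRMRMRRMRMR

Applying the rule to each of the 13 symbols of RMRRMRMRRMRRM gives the pieces RM R RM RM R RM R RM RM R RM RM R, which concatenate to the answer.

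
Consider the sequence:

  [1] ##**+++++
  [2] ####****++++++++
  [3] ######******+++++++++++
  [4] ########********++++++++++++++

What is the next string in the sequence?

The n-th term is 2n #'s then 2n *'s then 3n+2 +'s (n = 1, 2, …).
Setting n = 5 gives 10, 10, 17 characters in each block.

##########**********+++++++++++++++++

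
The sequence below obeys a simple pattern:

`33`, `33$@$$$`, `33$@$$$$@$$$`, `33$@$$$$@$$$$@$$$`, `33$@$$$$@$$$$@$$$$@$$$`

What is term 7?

33$@$$$$@$$$$@$$$$@$$$$@$$$$@$$$

Each term is the previous one with $@$$$ appended.
From 33$@$$$$@$$$$@$$$$@$$$, 2 further steps: 33$@$$$$@$$$$@$$$$@$$$ → 33$@$$$$@$$$$@$$$$@$$$$@$$$ → (answer).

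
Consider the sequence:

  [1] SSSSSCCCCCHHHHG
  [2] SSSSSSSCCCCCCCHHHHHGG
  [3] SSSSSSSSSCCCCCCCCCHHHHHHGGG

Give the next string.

The n-th term is 2n+1 S's then 2n+1 C's then n+2 H's then n-1 G's, where the shown terms are n = 2, 3, 4.
Setting n = 5 gives 11, 11, 7, 4 characters in each block.

SSSSSSSSSSSCCCCCCCCCCCHHHHHHHGGGG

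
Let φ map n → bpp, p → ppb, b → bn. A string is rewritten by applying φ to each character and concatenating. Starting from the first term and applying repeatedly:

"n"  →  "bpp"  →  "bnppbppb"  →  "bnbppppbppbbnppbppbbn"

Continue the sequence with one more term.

φ(bnbppppbppbbnppbppbbn) expands symbol-by-symbol to bn bpp bn ppb ppb ppb ppb bn ppb ppb bn bn bpp ppb ppb bn ppb ppb bn bn bpp; joining the 21 pieces gives the next term.

bnbppbnppbppbppbppbbnppbppbbnbnbppppbppbbnppbppbbnbnbpp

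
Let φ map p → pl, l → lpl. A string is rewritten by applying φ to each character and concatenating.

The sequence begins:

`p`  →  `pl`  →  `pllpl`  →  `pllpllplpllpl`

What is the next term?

Applying the rule to each of the 13 symbols of pllpllplpllpl gives the pieces pl lpl lpl pl lpl lpl pl lpl pl lpl lpl pl lpl, which concatenate to the answer.

pllpllplpllpllplpllplpllpllplpllpl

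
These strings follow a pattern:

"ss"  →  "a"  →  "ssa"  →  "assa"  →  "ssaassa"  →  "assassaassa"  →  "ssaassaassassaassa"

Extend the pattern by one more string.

From term 3 onward, concatenate the second-to-last term with the last: ss·a = ssa, a·ssa = assa, …
Continuing: assassaassa · ssaassaassassaassa gives term 8.

assassaassassaassaassassaassa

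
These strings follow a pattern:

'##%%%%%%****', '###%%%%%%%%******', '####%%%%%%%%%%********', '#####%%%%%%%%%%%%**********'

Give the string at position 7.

Term n consists of n #'s, followed by 2n+2 %'s, followed by 2n *'s, where the shown terms are n = 2, 3, 4, 5.
Setting n = 8 gives 8, 18, 16 characters in each block.

########%%%%%%%%%%%%%%%%%%****************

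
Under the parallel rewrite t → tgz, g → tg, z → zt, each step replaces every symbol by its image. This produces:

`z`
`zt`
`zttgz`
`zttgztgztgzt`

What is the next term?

Expanding zttgztgztgzt: z→zt, t→tgz, t→tgz, g→tg, z→zt, t→tgz, g→tg, z→zt, t→tgz, g→tg, z→zt, t→tgz. Concatenated: zt tgz tgz tg zt tgz tg zt tgz tg zt tgz.

zttgztgztgzttgztgzttgztgzttgz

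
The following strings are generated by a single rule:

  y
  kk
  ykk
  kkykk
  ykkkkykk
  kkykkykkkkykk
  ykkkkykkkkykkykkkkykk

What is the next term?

This is a Fibonacci-style word recurrence s(k) = s(k−2)·s(k−1): e.g. y·kk = ykk.
Continuing: kkykkykkkkykk · ykkkkykkkkykkykkkkykk gives term 8.

kkykkykkkkykkykkkkykkkkykkykkkkykk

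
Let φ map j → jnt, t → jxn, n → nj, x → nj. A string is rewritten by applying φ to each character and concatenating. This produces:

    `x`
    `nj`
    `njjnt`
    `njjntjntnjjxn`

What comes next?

njjntjntnjjxnjntnjjxnnjjntjntnjnj

Replace each of the 13 characters of njjntjntnjjxn in place — nj jnt jnt nj jxn jnt nj jxn nj jnt jnt nj nj — and concatenate.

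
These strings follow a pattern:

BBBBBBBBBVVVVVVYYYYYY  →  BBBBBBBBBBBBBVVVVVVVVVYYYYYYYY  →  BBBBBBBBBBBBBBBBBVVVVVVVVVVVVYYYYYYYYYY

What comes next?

Term n consists of 4n+1 B's, followed by 3n V's, followed by 2n+2 Y's, where the shown terms are n = 2, 3, 4.
At n = 5 the blocks have lengths 21, 15, 12.

BBBBBBBBBBBBBBBBBBBBBVVVVVVVVVVVVVVVYYYYYYYYYYYY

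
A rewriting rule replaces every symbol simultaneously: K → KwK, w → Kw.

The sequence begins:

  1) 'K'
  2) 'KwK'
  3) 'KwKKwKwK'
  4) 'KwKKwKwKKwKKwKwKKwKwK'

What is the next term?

Rewriting the 21 symbols of KwKKwKwKKwKKwKwKKwKwK one by one yields KwK Kw KwK KwK Kw KwK Kw KwK KwK Kw KwK KwK Kw KwK Kw KwK KwK Kw KwK Kw KwK; concatenated:

KwKKwKwKKwKKwKwKKwKwKKwKKwKwKKwKKwKwKKwKwKKwKKwKwKKwKwK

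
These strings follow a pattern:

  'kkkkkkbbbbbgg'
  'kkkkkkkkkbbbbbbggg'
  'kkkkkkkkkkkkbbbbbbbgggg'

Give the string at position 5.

Term n consists of 3n k's, followed by n+3 b's, followed by n g's, where the shown terms are n = 2, 3, 4.
At n = 6 the blocks have lengths 18, 9, 6.

kkkkkkkkkkkkkkkkkkbbbbbbbbbgggggg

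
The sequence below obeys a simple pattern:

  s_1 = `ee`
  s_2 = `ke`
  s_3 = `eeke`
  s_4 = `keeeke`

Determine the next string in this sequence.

Each term (from the third on) is the two preceding terms concatenated in order: term 3 = ee·ke = eeke.
The next term joins eeke and keeeke.

eekekeeeke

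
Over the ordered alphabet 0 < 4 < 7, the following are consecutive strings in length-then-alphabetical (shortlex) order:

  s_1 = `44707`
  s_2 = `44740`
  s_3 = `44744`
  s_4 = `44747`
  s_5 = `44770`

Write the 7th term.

Continuing the enumeration 2 steps past 44770: 44770 → 44774 → (answer).

44777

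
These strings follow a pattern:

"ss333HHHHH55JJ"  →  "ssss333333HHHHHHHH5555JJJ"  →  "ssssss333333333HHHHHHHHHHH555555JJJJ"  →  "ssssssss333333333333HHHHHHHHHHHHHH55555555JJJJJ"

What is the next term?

ssssssssss333333333333333HHHHHHHHHHHHHHHHH5555555555JJJJJJ

Term n consists of 2n s's, followed by 3n 3's, followed by 3n+2 H's, followed by 2n 5's, followed by n+1 J's (n = 1, 2, …).
For the next term, n = 5, so the run lengths are 10, 15, 17, 10, 6.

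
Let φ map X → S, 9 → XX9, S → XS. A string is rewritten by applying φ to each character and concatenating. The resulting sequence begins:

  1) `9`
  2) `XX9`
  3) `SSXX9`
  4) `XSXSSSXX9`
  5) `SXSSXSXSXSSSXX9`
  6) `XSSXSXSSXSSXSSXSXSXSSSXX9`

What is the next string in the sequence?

Replace each of the 25 characters of XSSXSXSSXSSXSSXSXSXSSSXX9 in place — S XS XS S XS S XS XS S XS XS S XS XS S XS S XS S XS XS XS S S XX9 — and concatenate.

SXSXSSXSSXSXSSXSXSSXSXSSXSSXSSXSXSXSSSXX9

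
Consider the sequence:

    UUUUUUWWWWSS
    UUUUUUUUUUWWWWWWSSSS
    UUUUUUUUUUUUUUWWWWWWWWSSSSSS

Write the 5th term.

UUUUUUUUUUUUUUUUUUUUUUWWWWWWWWWWWWSSSSSSSSSS

Term n consists of 4n+2 U's, followed by 2n+2 W's, followed by 2n S's (n = 1, 2, …).
Setting n = 5 gives 22, 12, 10 characters in each block.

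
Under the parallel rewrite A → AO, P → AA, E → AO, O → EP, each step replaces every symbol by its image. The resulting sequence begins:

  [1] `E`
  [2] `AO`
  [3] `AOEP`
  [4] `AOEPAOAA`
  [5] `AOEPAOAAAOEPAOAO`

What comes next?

AOEPAOAAAOEPAOAOAOEPAOAAAOEPAOEP

Replace each of the 16 characters of AOEPAOAAAOEPAOAO in place — AO EP AO AA AO EP AO AO AO EP AO AA AO EP AO EP — and concatenate.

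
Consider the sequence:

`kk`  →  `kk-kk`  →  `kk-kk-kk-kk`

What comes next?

kk-kk-kk-kk-kk-kk-kk-kk

s(k+1) = s(k)·-·s(k) — each term doubles the last with '-' between the halves.
One more doubling of kk-kk-kk-kk gives the answer.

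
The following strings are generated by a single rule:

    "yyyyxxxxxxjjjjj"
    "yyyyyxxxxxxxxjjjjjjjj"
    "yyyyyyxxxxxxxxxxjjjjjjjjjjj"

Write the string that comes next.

Reading off run lengths: y runs 4, 5, 6; x runs 6, 8, 10; j runs 5, 8, 11 — each is linear in n, where the shown terms are n = 2, 3, 4.
At n = 5 the blocks have lengths 7, 12, 14.

yyyyyyyxxxxxxxxxxxxjjjjjjjjjjjjjj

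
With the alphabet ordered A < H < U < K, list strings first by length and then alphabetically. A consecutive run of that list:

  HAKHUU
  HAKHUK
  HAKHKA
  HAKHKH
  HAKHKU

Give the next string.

HAKHKK

Find the rightmost character of HAKHKU below K, bump it to the next letter, and reset everything to its right to A.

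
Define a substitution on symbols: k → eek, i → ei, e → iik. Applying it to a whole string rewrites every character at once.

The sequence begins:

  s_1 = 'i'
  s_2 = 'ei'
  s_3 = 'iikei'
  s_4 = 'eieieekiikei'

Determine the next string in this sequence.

iikeiiikeiiikiikeekeieieekiikei

Expanding eieieekiikei: e→iik, i→ei, e→iik, i→ei, e→iik, e→iik, k→eek, i→ei, i→ei, k→eek, e→iik, i→ei. Concatenated: iik ei iik ei iik iik eek ei ei eek iik ei.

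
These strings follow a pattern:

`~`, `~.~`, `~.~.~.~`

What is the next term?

Every step duplicates the string with '.' between the halves.
Doubling ~.~.~.~ with '.' between the halves:

~.~.~.~.~.~.~.~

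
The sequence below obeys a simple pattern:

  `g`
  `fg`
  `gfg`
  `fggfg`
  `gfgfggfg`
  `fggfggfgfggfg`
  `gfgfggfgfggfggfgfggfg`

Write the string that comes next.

This is a Fibonacci-style word recurrence s(k) = s(k−2)·s(k−1): e.g. g·fg = gfg.
Continuing: fggfggfgfggfg · gfgfggfgfggfggfgfggfg gives term 8.

fggfggfgfggfggfgfggfgfggfggfgfggfg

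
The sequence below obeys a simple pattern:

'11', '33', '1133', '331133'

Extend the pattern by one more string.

This is a Fibonacci-style word recurrence s(k) = s(k−2)·s(k−1): e.g. 11·33 = 1133.
Continuing: 1133 · 331133 gives term 5.

1133331133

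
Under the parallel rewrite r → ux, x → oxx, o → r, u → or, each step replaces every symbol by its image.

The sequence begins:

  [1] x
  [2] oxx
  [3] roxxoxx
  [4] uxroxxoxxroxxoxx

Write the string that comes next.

Replace each of the 16 characters of uxroxxoxxroxxoxx in place — or oxx ux r oxx oxx r oxx oxx ux r oxx oxx r oxx oxx — and concatenate.

oroxxuxroxxoxxroxxoxxuxroxxoxxroxxoxx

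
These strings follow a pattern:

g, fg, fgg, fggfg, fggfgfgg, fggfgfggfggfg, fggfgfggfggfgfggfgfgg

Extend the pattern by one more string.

From term 3 onward, concatenate the last term with the second-to-last: fg·g = fgg, fgg·fg = fggfg, …
Continuing: fggfgfggfggfgfggfgfgg · fggfgfggfggfg gives term 8.

fggfgfggfggfgfggfgfggfggfgfggfggfg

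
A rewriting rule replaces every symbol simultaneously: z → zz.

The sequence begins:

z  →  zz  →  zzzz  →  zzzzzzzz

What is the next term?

Expanding zzzzzzzz: z→zz, z→zz, z→zz, z→zz, z→zz, z→zz, z→zz, z→zz. Concatenated: zz zz zz zz zz zz zz zz.

zzzzzzzzzzzzzzzz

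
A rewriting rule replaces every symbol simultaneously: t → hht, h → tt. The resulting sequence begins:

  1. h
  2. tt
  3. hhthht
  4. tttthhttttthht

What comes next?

Applying the rule to each of the 14 symbols of tttthhttttthht gives the pieces hht hht hht hht tt tt hht hht hht hht hht tt tt hht, which concatenate to the answer.

hhthhthhthhttttthhthhthhthhthhttttthht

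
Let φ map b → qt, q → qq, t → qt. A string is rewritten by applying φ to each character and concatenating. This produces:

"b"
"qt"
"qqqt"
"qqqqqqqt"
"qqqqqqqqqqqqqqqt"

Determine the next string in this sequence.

Rewriting the 16 symbols of qqqqqqqqqqqqqqqt one by one yields qq qq qq qq qq qq qq qq qq qq qq qq qq qq qq qt; concatenated:

qqqqqqqqqqqqqqqqqqqqqqqqqqqqqqqt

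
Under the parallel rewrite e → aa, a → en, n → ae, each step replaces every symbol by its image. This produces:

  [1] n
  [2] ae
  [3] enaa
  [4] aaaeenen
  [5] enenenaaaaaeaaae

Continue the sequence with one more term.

aaaeaaaeaaaeenenenenenaaenenenaa

Replace each of the 16 characters of enenenaaaaaeaaae in place — aa ae aa ae aa ae en en en en en aa en en en aa — and concatenate.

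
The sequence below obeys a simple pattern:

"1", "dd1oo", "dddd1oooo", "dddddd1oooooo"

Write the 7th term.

dddddddddddd1oooooooooooo

Every step adds dd to the front and oo to the end of the previous string.
From dddddd1oooooo, 3 further steps: dddddd1oooooo → dddddddd1oooooooo → dddddddddd1oooooooooo → (answer).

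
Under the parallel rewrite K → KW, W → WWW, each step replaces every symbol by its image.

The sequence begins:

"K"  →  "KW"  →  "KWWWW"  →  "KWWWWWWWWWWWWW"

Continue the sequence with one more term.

Rewriting the 14 symbols of KWWWWWWWWWWWWW one by one yields KW WWW WWW WWW WWW WWW WWW WWW WWW WWW WWW WWW WWW WWW; concatenated:

KWWWWWWWWWWWWWWWWWWWWWWWWWWWWWWWWWWWWWWWW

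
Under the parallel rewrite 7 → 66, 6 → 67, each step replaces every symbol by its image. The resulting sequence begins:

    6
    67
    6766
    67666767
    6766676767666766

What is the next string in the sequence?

Applying the rule to each of the 16 symbols of 6766676767666766 gives the pieces 67 66 67 67 67 66 67 66 67 66 67 67 67 66 67 67, which concatenate to the answer.

67666767676667666766676767666767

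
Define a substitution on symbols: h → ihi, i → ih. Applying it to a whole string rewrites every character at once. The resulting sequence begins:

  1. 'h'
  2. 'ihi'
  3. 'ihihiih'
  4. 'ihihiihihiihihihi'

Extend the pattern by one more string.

φ(ihihiihihiihihihi) expands symbol-by-symbol to ih ihi ih ihi ih ih ihi ih ihi ih ih ihi ih ihi ih ihi ih; joining the 17 pieces gives the next term.

ihihiihihiihihihiihihiihihihiihihiihihiih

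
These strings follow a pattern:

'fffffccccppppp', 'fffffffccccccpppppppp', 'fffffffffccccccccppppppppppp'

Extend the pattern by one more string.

Each string has the form f^{2n+1} c^{2n} p^{3n-1}, where the shown terms are n = 2, 3, 4.
Setting n = 5 gives 11, 10, 14 characters in each block.

fffffffffffccccccccccpppppppppppppp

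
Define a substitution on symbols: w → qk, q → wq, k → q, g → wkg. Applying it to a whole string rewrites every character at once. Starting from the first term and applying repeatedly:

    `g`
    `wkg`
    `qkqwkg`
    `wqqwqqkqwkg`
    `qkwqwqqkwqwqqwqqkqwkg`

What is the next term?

wqqqkwqqkwqwqqqkwqqkwqwqqkwqwqqwqqkqwkg

Replace each of the 21 characters of qkwqwqqkwqwqqwqqkqwkg in place — wq q qk wq qk wq wq q qk wq qk wq wq qk wq wq q wq qk q wkg — and concatenate.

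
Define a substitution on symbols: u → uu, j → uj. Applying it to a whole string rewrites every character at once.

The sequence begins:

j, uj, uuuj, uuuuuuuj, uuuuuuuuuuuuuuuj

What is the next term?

Rewriting the 16 symbols of uuuuuuuuuuuuuuuj one by one yields uu uu uu uu uu uu uu uu uu uu uu uu uu uu uu uj; concatenated:

uuuuuuuuuuuuuuuuuuuuuuuuuuuuuuuj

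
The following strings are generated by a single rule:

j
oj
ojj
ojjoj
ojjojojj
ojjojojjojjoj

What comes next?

From term 3 onward, concatenate the last term with the second-to-last: oj·j = ojj, ojj·oj = ojjoj, …
Continuing: ojjojojjojjoj · ojjojojj gives term 7.

ojjojojjojjojojjojojj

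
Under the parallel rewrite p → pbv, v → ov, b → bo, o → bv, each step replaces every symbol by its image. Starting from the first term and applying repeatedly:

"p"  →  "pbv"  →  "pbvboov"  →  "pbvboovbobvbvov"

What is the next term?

pbvboovbobvbvovbobvboovboovbvov

Replace each of the 15 characters of pbvboovbobvbvov in place — pbv bo ov bo bv bv ov bo bv bo ov bo ov bv ov — and concatenate.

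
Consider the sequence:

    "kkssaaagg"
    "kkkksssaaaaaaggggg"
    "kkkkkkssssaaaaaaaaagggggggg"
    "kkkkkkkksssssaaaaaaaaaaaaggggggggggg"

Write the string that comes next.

kkkkkkkkkkssssssaaaaaaaaaaaaaaagggggggggggggg

Term n consists of 2n k's, followed by n+1 s's, followed by 3n a's, followed by 3n-1 g's (n = 1, 2, …).
Setting n = 5 gives 10, 6, 15, 14 characters in each block.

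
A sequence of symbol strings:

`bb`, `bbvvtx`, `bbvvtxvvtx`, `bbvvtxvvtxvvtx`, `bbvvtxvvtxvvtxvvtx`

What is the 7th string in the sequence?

Each term is the previous one with vvtx appended.
From bbvvtxvvtxvvtxvvtx, 2 further steps: bbvvtxvvtxvvtxvvtx → bbvvtxvvtxvvtxvvtxvvtx → (answer).

bbvvtxvvtxvvtxvvtxvvtxvvtx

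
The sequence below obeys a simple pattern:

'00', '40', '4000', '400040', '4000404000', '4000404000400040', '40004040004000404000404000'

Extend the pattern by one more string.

Each term (from the third on) is the previous term followed by the one before it: term 3 = 40·00 = 4000.
The next term joins 40004040004000404000404000 and 4000404000400040.

400040400040004040004040004000404000400040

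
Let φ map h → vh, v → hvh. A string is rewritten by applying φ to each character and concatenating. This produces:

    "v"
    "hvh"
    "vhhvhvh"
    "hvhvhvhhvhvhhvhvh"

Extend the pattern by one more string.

Replace each of the 17 characters of hvhvhvhhvhvhhvhvh in place — vh hvh vh hvh vh hvh vh vh hvh vh hvh vh vh hvh vh hvh vh — and concatenate.

vhhvhvhhvhvhhvhvhvhhvhvhhvhvhvhhvhvhhvhvh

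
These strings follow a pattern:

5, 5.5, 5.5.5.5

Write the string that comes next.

5.5.5.5.5.5.5.5

s(k+1) = s(k)·.·s(k) — each term doubles the last with '.' between the halves.
One more doubling of 5.5.5.5 gives the answer.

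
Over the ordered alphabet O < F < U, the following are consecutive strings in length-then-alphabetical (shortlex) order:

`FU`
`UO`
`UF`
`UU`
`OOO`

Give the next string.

The successor of OOO increments the rightmost position that isn't already U and resets every position after it to O.

OOF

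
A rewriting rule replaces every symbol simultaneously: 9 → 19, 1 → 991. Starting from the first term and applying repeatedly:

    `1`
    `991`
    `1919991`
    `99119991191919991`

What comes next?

19199919911919199919911999119991191919991

Applying the rule to each of the 17 symbols of 99119991191919991 gives the pieces 19 19 991 991 19 19 19 991 991 19 991 19 991 19 19 19 991, which concatenate to the answer.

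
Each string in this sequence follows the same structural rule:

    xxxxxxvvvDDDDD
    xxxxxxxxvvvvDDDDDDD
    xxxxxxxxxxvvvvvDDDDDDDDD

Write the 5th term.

The n-th term is 2n+2 x's then n+1 v's then 2n+1 D's, where the shown terms are n = 2, 3, 4.
At n = 6 the blocks have lengths 14, 7, 13.

xxxxxxxxxxxxxxvvvvvvvDDDDDDDDDDDDD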